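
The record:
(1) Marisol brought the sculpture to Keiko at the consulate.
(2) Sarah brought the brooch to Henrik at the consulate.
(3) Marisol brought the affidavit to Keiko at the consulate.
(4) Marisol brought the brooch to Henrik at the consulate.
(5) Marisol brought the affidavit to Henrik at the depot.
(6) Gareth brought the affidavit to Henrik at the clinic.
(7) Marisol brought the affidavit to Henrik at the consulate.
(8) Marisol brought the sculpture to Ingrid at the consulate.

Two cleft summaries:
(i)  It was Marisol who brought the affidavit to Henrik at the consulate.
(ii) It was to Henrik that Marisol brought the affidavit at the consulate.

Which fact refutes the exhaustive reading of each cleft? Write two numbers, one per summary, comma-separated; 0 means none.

Summary (i) focuses "Marisol" (the agent); background thing = the affidavit, recipient = Henrik, setting = at the consulate. No fact matches that background with a different agent, so 0.
Summary (ii) focuses "Henrik" (the recipient); background agent = Marisol, thing = the affidavit, setting = at the consulate. Fact (3) matches that background with recipient = Keiko — refutes (ii).

0, 3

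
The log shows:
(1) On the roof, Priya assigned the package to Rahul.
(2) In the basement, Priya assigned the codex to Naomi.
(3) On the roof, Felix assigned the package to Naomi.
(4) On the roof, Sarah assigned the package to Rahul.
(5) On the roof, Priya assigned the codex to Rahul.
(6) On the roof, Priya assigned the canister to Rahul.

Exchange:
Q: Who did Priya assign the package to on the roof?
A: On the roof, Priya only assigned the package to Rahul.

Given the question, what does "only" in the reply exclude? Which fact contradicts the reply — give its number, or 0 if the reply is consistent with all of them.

The question "Who did ... to ...?" targets the recipient, so in the reply the focus falls on "Rahul".
So "only" ranges over recipients; the rest (same agent, thing, setting (Priya / the package / on the roof)) is presupposed.
No listed fact shares that background with another recipient. Nothing contradicts the reply.
(Fact (5) would refute a reading with focus on the thing — but that is not what the question asks.)

0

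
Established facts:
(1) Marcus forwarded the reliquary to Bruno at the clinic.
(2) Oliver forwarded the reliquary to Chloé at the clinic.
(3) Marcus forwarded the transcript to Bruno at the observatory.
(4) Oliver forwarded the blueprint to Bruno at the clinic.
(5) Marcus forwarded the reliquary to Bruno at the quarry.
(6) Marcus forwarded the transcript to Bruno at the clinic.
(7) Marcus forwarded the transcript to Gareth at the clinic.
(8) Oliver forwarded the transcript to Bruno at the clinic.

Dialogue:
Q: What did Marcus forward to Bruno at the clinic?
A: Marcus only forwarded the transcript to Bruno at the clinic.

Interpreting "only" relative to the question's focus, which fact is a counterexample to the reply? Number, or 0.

Answering "What did ...?" puts focus on the thing — here, "the transcript".
So "only" ranges over things; the rest (same agent, recipient, setting (Marcus / Bruno / at the clinic)) is presupposed.
Fact (1) keeps same agent, recipient, setting (Marcus / Bruno / at the clinic) but has thing = the reliquary; that refutes the reply.
(Fact (7) would refute a reading with focus on the recipient — but that is not what the question asks.)

1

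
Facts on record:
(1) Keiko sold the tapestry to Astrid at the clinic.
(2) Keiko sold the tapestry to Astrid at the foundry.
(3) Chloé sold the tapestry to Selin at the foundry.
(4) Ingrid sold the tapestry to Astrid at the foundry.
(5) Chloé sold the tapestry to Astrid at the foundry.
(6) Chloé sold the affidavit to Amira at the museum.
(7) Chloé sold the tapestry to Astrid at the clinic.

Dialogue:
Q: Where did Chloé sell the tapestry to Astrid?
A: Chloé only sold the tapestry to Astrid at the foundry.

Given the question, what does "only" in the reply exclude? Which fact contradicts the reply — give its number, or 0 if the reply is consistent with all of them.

The question "Where did ...?" targets the setting, so in the reply the focus falls on "at the foundry".
So "only" ranges over settings; the rest (agent = Chloé, thing = the tapestry, recipient = Astrid) is presupposed.
Fact (7) keeps agent = Chloé, thing = the tapestry, recipient = Astrid but has setting = at the clinic; that refutes the reply.
(Fact (3) would refute a reading with focus on the recipient — but that is not what the question asks.)

7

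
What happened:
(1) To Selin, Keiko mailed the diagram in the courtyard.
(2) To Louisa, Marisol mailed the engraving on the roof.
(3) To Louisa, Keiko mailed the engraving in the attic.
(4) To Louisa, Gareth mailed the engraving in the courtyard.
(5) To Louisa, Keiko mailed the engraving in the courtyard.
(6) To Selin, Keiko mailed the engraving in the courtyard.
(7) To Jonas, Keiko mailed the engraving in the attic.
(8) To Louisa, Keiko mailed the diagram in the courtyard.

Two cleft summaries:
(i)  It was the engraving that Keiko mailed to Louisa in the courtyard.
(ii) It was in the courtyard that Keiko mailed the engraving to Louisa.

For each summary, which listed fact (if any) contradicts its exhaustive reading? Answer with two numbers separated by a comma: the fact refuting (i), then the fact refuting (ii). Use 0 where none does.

Summary (i) focuses "the engraving" (the thing); background agent = Keiko, recipient = Louisa, setting = in the courtyard. Fact (8) matches that background with thing = the diagram — refutes (i).
Summary (ii) focuses "in the courtyard" (the setting); background agent = Keiko, thing = the engraving, recipient = Louisa. Fact (3) matches that background with setting = in the attic — refutes (ii).

8, 3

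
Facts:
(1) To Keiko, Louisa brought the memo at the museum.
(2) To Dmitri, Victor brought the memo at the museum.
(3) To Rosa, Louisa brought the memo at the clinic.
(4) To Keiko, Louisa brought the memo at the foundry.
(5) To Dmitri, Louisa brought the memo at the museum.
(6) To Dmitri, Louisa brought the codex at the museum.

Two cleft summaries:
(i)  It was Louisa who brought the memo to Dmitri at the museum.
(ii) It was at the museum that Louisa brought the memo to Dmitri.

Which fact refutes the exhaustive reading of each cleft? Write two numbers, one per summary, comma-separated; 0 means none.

(i): focus "Louisa". Looking for the memo as thing and Dmitri as recipient and at the museum as setting with some other agent — fact (2) has Victor there. Refuted.
(ii): focus "at the museum". No fact shares Louisa as agent and the memo as thing and Dmitri as recipient with a different setting. 0.

2, 0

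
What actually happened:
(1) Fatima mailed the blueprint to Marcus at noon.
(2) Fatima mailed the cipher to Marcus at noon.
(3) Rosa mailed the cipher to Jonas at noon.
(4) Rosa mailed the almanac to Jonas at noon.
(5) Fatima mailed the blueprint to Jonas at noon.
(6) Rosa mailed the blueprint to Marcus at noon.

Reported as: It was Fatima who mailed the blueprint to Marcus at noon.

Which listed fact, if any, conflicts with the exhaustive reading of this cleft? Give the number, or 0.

6

The cleft puts "Fatima" in focus and presupposes the open proposition with thing = the blueprint, recipient = Marcus, setting = at noon.
The exhaustive reading says no other agent fits that background.
But fact (6) also has thing = the blueprint, recipient = Marcus, setting = at noon, with agent = Rosa — so the exhaustive reading fails.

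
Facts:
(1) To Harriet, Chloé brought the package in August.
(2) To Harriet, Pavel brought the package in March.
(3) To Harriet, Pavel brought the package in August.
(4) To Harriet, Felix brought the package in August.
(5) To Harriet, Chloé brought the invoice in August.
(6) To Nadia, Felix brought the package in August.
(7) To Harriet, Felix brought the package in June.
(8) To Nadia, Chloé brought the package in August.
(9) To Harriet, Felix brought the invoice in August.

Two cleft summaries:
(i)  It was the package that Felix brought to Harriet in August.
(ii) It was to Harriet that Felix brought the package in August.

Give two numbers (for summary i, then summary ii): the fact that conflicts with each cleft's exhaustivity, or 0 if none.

9, 6

Summary (i) focuses "the package" (the thing); background Felix as agent and Harriet as recipient and in August as setting. Fact (9) matches that background with thing = the invoice — refutes (i).
Summary (ii) focuses "Harriet" (the recipient); background Felix as agent and the package as thing and in August as setting. Fact (6) matches that background with recipient = Nadia — refutes (ii).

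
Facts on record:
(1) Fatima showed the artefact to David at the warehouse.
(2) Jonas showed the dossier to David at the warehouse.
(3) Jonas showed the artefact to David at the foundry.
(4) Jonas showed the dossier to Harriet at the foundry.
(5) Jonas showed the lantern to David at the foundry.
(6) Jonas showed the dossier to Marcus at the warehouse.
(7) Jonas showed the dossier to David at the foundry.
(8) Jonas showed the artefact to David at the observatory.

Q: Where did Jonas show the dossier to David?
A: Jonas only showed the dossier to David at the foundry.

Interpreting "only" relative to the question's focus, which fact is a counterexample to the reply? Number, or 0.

Answering "Where did ...?" puts focus on the setting — here, "at the foundry".
"Only" then excludes alternative settings while the background — Jonas as agent and the dossier as thing and David as recipient — is held fixed.
Fact (2) shares the background with a different setting (at the warehouse) — counterexample.
(Fact (3) would refute a reading with focus on the thing — but that is not what the question asks.)

2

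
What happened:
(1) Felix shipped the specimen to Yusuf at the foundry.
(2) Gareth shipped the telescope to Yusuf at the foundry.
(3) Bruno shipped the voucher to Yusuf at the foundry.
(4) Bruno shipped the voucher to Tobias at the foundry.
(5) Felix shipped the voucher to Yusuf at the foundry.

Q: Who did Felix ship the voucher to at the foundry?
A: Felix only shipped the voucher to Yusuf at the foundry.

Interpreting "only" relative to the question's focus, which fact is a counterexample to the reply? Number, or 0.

0

Answering "Who did ... to ...?" puts focus on the recipient — here, "Yusuf".
So "only" ranges over recipients; the rest (Felix as agent and the voucher as thing and at the foundry as setting) is presupposed.
No listed fact shares that background with another recipient. Nothing contradicts the reply.
(Fact (1) would refute a reading with focus on the thing — but that is not what the question asks.)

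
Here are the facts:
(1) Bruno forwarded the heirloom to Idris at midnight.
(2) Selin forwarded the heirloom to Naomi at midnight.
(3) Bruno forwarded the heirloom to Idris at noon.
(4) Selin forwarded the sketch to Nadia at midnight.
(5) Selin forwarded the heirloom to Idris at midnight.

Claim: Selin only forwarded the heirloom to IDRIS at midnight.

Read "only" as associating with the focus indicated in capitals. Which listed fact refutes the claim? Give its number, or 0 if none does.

Focus (in capitals) is "Idris" — the recipient. "Only" excludes alternative recipients while holding fixed same agent, thing, setting (Selin / the heirloom / at midnight).
Fact (2) matches on same agent, thing, setting (Selin / the heirloom / at midnight), but has recipient = Naomi instead. That refutes the claim.

2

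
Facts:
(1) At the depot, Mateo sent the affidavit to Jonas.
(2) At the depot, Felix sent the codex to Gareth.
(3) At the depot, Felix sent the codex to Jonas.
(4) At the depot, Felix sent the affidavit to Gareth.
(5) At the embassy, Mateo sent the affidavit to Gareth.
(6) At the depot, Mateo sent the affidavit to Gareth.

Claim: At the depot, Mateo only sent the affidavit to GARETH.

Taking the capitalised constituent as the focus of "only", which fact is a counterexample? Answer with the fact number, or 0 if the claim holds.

The capitals mark "Gareth" as focus. So "only" rules out other recipients, with the rest (same agent, thing, setting (Mateo / the affidavit / at the depot)) as background.
Fact (1) matches on same agent, thing, setting (Mateo / the affidavit / at the depot), but has recipient = Jonas instead. That refutes the claim.

1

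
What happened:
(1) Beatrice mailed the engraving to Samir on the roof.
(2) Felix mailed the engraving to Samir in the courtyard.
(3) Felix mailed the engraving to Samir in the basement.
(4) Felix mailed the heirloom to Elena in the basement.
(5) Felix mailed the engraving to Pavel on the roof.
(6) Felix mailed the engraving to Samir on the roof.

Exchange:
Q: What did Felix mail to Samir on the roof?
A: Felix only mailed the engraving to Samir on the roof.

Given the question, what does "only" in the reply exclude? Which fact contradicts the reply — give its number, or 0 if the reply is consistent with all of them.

0

The question "What did ...?" targets the thing, so in the reply the focus falls on "the engraving".
"Only" then excludes alternative things while the background — Felix as agent and Samir as recipient and on the roof as setting — is held fixed.
No listed fact shares that background with another thing. Nothing contradicts the reply.
(Fact (2) would refute a reading with focus on the setting — but that is not what the question asks.)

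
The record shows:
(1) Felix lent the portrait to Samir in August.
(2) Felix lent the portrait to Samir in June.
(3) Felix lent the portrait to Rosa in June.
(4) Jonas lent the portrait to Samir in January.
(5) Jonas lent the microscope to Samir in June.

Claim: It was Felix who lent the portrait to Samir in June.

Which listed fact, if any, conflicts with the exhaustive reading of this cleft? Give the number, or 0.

The cleft puts "Felix" in focus and presupposes the open proposition with thing = the portrait, recipient = Samir, setting = in June.
Exhaustivity: Felix is the only agent satisfying that background.
Every other fact differs from the presupposition on some backgrounded slot, so none challenges the exhaustivity.

0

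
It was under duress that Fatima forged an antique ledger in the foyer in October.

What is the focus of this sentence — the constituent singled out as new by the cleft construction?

In an it-cleft "It was X that/who ...", the clefted constituent X is the focus; the that/who-clause expresses the presupposed open proposition.
Here the focus is "under duress". The backgrounded (presupposed) material includes "Fatima", "an antique ledger", "in October" and "in the foyer".

under duress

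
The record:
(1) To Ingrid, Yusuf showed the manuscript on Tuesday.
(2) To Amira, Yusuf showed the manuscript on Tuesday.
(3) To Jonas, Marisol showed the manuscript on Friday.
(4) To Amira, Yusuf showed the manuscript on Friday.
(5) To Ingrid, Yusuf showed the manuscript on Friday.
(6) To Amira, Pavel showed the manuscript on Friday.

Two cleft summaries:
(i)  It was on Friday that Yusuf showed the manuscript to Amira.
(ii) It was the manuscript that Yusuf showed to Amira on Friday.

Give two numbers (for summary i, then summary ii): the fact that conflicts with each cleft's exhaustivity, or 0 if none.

(i): focus "on Friday". Looking for agent = Yusuf, thing = the manuscript, recipient = Amira with some other setting — fact (2) has on Tuesday there. Refuted.
(ii): focus "the manuscript". No fact shares agent = Yusuf, recipient = Amira, setting = on Friday with a different thing. 0.

2, 0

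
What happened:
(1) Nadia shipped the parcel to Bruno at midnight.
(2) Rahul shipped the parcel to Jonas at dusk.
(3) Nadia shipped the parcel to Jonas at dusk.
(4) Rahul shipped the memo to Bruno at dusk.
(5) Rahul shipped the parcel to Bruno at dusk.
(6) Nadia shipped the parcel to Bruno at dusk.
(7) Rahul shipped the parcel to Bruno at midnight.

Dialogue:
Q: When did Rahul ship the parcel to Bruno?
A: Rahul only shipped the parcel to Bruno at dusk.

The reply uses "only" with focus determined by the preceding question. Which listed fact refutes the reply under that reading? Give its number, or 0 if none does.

Answering "When did ...?" puts focus on the setting — here, "at dusk".
"Only" then excludes alternative settings while the background — same agent, thing, recipient (Rahul / the parcel / Bruno) — is held fixed.
Fact (7) shares the background with a different setting (at midnight) — counterexample.
(Fact (2) would refute a reading with focus on the recipient — but that is not what the question asks.)

7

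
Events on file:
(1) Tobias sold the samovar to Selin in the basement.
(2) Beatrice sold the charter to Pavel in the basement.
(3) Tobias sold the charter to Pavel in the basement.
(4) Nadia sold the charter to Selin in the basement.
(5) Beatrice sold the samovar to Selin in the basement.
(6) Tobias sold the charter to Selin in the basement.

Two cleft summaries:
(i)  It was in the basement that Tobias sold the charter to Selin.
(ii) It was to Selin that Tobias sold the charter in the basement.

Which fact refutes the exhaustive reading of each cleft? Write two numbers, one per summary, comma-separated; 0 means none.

(i): focus "in the basement". No fact shares same agent, thing, recipient (Tobias / the charter / Selin) with a different setting. 0.
(ii): focus "Selin". Looking for same agent, thing, setting (Tobias / the charter / in the basement) with some other recipient — fact (3) has Pavel there. Refuted.

0, 3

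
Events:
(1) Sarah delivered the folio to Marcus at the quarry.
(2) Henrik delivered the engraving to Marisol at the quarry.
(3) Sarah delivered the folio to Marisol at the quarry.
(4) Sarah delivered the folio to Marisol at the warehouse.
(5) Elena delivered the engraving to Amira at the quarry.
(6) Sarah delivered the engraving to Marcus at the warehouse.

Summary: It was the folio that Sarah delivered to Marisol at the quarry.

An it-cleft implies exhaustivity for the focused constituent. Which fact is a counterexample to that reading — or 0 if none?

0

The cleft puts "the folio" in focus and presupposes the open proposition with agent = Sarah, recipient = Marisol, setting = at the quarry.
Exhaustivity: the folio is the only thing satisfying that background.
No listed fact matches the background with a different thing. Exhaustivity holds.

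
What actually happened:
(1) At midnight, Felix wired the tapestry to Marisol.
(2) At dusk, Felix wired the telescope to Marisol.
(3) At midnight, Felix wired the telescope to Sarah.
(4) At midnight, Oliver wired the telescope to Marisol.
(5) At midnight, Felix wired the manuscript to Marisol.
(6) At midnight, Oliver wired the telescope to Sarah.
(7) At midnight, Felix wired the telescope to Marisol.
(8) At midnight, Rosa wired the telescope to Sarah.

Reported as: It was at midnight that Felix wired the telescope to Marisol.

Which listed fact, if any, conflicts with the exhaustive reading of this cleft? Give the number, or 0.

2

The cleft puts "at midnight" in focus and presupposes the open proposition with Felix as agent and the telescope as thing and Marisol as recipient.
The exhaustive reading says no other setting fits that background.
But fact (2) also has Felix as agent and the telescope as thing and Marisol as recipient, with setting = at dusk — so the exhaustive reading fails.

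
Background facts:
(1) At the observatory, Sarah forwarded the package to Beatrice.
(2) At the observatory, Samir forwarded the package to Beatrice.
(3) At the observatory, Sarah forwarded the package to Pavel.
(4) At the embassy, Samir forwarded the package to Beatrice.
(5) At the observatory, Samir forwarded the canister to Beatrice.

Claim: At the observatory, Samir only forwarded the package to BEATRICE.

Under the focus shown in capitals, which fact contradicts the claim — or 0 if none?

0

The capitals mark "Beatrice" as focus. So "only" rules out other recipients, with the rest (same agent, thing, setting (Samir / the package / at the observatory)) as background.
Every other fact changes something in the background, not just the recipient. Nothing refutes the claim.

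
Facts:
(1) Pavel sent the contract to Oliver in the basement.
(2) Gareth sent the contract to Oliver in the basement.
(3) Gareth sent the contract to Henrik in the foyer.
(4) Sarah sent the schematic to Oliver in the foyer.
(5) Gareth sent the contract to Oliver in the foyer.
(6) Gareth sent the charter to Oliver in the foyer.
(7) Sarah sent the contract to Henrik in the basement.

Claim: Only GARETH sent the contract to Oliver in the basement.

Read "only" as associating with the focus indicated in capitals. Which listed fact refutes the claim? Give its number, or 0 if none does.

1

The capitals mark "Gareth" as focus. So "only" rules out other agents, with the rest (thing = the contract, recipient = Oliver, setting = in the basement) as background.
Fact (1) shares the background but differs in agent (Pavel) — a counterexample.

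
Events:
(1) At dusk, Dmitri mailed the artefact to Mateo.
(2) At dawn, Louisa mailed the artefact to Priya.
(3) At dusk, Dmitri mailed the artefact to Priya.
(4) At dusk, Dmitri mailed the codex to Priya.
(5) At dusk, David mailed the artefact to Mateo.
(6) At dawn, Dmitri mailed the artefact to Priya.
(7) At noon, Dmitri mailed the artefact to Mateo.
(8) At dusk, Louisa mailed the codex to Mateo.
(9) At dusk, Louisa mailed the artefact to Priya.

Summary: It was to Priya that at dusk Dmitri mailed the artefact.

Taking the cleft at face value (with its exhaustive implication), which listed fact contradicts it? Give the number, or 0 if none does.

The cleft puts "Priya" in focus and presupposes the open proposition with agent = Dmitri, thing = the artefact, setting = at dusk.
Exhaustivity: Priya is the only recipient satisfying that background.
But fact (1) also has agent = Dmitri, thing = the artefact, setting = at dusk, with recipient = Mateo — so the exhaustive reading fails.

1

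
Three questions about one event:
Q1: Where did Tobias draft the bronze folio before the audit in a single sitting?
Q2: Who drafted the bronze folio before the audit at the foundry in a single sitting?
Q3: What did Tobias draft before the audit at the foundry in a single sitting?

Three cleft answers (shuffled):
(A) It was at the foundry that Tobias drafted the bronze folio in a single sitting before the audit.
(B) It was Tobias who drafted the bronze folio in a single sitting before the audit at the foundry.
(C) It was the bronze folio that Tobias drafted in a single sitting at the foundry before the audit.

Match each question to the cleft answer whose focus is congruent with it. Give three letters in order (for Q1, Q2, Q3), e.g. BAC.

ABC

Q1 asks about the location; cleft (A) focuses "at the foundry", which is the location — so Q1 → A.
Q2 asks about the subject (agent); cleft (B) focuses "Tobias", which is the subject (agent) — so Q2 → B.
Q3 asks about the direct object; cleft (C) focuses "the bronze folio", which is the direct object — so Q3 → C.
Mapping: Q1→A, Q2→B, Q3→C.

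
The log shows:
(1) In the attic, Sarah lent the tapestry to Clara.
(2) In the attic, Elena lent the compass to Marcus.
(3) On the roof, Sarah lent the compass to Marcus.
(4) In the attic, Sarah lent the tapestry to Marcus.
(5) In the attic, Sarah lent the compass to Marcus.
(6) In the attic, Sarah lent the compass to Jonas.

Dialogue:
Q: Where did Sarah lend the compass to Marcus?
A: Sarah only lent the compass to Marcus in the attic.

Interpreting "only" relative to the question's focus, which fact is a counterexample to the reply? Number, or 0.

The question "Where did ...?" targets the setting, so in the reply the focus falls on "in the attic".
"Only" then excludes alternative settings while the background — same agent, thing, recipient (Sarah / the compass / Marcus) — is held fixed.
Fact (3) shares the background with a different setting (on the roof) — counterexample.
(Fact (6) would refute a reading with focus on the recipient — but that is not what the question asks.)

3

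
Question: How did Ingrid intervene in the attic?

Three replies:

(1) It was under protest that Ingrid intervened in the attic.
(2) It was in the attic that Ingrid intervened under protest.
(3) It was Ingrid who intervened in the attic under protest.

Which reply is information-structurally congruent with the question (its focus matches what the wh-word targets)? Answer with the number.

1

The question word "how" targets the manner.
Option (1) clefts "under protest" — that matches what the question asks about.
Option (2) clefts "in the attic" — the location, not what was asked.
Option (3) clefts "Ingrid" — the subject (agent), not what was asked.
So the congruent reply is (1).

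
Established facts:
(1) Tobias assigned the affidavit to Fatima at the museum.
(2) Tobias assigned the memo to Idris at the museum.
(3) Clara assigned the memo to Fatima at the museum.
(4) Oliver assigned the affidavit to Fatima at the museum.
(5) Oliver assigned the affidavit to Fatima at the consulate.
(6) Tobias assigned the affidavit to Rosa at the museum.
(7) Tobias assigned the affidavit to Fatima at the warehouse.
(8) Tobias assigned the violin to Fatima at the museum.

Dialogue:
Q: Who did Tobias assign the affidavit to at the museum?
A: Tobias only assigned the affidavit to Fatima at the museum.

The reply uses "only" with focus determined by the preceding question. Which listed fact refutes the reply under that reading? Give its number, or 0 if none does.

Answering "Who did ... to ...?" puts focus on the recipient — here, "Fatima".
So "only" ranges over recipients; the rest (same agent, thing, setting (Tobias / the affidavit / at the museum)) is presupposed.
Fact (6) keeps same agent, thing, setting (Tobias / the affidavit / at the museum) but has recipient = Rosa; that refutes the reply.
(Fact (7) would refute a reading with focus on the setting — but that is not what the question asks.)

6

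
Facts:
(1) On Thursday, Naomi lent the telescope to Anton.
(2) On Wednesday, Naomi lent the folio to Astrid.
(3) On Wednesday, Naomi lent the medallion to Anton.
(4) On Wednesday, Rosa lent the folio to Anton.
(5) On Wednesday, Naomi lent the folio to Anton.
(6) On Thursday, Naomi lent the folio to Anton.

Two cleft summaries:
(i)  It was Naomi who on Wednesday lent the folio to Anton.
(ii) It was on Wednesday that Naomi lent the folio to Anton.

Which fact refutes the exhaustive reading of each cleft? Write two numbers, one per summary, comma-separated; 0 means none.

(i): focus "Naomi". Looking for thing = the folio, recipient = Anton, setting = on Wednesday with some other agent — fact (4) has Rosa there. Refuted.
(ii): focus "on Wednesday". Looking for agent = Naomi, thing = the folio, recipient = Anton with some other setting — fact (6) has on Thursday there. Refuted.

4, 6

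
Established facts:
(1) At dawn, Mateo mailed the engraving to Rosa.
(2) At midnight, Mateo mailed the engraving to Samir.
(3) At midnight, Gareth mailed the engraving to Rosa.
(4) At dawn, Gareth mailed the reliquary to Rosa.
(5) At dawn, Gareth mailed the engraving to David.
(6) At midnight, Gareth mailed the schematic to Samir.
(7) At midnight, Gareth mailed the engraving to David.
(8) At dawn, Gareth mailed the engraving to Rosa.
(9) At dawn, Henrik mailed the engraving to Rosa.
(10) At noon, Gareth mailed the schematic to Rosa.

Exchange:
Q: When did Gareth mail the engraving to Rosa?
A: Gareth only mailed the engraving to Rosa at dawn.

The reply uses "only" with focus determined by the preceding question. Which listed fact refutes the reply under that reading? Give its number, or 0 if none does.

Answering "When did ...?" puts focus on the setting — here, "at dawn".
"Only" then excludes alternative settings while the background — agent = Gareth, thing = the engraving, recipient = Rosa — is held fixed.
Fact (3) keeps agent = Gareth, thing = the engraving, recipient = Rosa but has setting = at midnight; that refutes the reply.
(Fact (4) would refute a reading with focus on the thing — but that is not what the question asks.)

3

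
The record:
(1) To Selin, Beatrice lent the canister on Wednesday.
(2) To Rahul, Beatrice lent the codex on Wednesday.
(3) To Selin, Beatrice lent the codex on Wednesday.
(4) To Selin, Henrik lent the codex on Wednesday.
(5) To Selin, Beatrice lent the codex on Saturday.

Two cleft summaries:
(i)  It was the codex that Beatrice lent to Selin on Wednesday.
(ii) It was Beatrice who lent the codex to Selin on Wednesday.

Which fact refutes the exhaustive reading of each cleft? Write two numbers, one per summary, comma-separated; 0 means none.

(i): focus "the codex". Looking for Beatrice as agent and Selin as recipient and on Wednesday as setting with some other thing — fact (1) has the canister there. Refuted.
(ii): focus "Beatrice". Looking for the codex as thing and Selin as recipient and on Wednesday as setting with some other agent — fact (4) has Henrik there. Refuted.

1, 4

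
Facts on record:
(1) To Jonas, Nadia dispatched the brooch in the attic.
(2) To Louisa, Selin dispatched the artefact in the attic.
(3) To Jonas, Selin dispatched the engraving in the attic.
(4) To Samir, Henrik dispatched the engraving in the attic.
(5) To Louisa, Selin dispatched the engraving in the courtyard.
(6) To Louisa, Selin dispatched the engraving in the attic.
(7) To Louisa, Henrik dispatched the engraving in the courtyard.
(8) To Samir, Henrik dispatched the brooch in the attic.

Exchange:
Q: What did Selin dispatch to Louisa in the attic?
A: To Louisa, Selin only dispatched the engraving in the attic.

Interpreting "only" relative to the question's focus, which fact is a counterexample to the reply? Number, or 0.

The question "What did ...?" targets the thing, so in the reply the focus falls on "the engraving".
So "only" ranges over things; the rest (agent = Selin, recipient = Louisa, setting = in the attic) is presupposed.
Fact (2) keeps agent = Selin, recipient = Louisa, setting = in the attic but has thing = the artefact; that refutes the reply.
(Fact (5) would refute a reading with focus on the setting — but that is not what the question asks.)

2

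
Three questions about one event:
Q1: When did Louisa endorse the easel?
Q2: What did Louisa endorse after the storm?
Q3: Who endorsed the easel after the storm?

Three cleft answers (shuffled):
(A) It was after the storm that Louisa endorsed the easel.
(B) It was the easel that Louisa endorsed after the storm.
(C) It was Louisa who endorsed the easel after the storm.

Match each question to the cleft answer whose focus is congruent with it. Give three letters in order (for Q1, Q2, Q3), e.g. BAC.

ABC

Q1 asks about the time; cleft (A) focuses "after the storm", which is the time — so Q1 → A.
Q2 asks about the direct object; cleft (B) focuses "the easel", which is the direct object — so Q2 → B.
Q3 asks about the subject (agent); cleft (C) focuses "Louisa", which is the subject (agent) — so Q3 → C.
Mapping: Q1→A, Q2→B, Q3→C.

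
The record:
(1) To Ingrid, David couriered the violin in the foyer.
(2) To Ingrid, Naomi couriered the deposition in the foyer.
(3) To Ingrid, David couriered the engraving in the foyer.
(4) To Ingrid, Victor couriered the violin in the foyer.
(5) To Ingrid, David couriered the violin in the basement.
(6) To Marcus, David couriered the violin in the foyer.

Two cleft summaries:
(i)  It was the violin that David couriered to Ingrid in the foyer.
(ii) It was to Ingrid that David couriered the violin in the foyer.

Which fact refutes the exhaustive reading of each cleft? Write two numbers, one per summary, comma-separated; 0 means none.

Summary (i) focuses "the violin" (the thing); background David as agent and Ingrid as recipient and in the foyer as setting. Fact (3) matches that background with thing = the engraving — refutes (i).
Summary (ii) focuses "Ingrid" (the recipient); background David as agent and the violin as thing and in the foyer as setting. Fact (6) matches that background with recipient = Marcus — refutes (ii).

3, 6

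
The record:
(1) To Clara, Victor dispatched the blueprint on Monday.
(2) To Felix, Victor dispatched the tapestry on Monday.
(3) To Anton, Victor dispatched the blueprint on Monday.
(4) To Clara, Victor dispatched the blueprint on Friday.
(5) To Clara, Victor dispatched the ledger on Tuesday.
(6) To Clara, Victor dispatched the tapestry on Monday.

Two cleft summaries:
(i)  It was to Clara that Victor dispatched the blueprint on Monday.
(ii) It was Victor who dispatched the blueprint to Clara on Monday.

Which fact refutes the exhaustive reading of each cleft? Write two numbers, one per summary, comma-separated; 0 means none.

Summary (i) focuses "Clara" (the recipient); background agent = Victor, thing = the blueprint, setting = on Monday. Fact (3) matches that background with recipient = Anton — refutes (i).
Summary (ii) focuses "Victor" (the agent); background thing = the blueprint, recipient = Clara, setting = on Monday. No fact matches that background with a different agent, so 0.

3, 0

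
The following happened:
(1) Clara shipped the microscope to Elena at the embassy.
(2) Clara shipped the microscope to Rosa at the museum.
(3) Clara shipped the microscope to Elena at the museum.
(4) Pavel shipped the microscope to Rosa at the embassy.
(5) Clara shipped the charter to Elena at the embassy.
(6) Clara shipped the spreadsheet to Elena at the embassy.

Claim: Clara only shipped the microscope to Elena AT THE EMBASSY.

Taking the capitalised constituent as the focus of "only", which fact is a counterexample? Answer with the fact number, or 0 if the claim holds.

3

The capitals mark "at the embassy" as focus. So "only" rules out other settings, with the rest (same agent, thing, recipient (Clara / the microscope / Elena)) as background.
Fact (3) shares the background but differs in setting (at the museum) — a counterexample.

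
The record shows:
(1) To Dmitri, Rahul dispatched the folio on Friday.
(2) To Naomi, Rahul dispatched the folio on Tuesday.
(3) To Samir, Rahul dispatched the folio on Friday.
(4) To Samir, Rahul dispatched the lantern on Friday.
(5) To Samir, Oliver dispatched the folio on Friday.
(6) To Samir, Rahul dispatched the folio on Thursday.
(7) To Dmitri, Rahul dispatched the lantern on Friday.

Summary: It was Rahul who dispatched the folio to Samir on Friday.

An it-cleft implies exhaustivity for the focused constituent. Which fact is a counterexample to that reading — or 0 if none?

5

The cleft puts "Rahul" in focus and presupposes the open proposition with thing = the folio, recipient = Samir, setting = on Friday.
Exhaustivity: Rahul is the only agent satisfying that background.
But fact (5) also has thing = the folio, recipient = Samir, setting = on Friday, with agent = Oliver — so the exhaustive reading fails.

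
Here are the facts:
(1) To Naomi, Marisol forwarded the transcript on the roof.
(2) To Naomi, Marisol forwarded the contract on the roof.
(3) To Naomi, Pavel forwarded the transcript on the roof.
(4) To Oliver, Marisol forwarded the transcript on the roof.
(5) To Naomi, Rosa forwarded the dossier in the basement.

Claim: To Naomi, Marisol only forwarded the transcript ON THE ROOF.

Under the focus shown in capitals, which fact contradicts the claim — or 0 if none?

0

Focus (in capitals) is "on the roof" — the setting. "Only" excludes alternative settings while holding fixed Marisol as agent and the transcript as thing and Naomi as recipient.
No fact matches Marisol as agent and the transcript as thing and Naomi as recipient with a different setting — every other fact differs on at least one backgrounded slot. So no fact refutes it.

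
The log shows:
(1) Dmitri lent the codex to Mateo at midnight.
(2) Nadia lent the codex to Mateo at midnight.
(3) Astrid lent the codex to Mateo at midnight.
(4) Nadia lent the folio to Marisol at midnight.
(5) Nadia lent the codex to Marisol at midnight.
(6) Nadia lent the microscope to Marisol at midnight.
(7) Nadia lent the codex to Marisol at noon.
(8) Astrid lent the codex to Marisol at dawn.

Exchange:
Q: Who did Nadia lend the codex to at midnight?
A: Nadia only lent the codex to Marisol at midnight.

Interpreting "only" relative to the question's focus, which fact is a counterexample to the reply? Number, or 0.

2

The question "Who did ... to ...?" targets the recipient, so in the reply the focus falls on "Marisol".
"Only" then excludes alternative recipients while the background — agent = Nadia, thing = the codex, setting = at midnight — is held fixed.
Fact (2) shares the background with a different recipient (Mateo) — counterexample.
(Fact (4) would refute a reading with focus on the thing — but that is not what the question asks.)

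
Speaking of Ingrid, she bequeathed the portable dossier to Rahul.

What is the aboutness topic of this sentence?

Ingrid

The construction explicitly marks "Ingrid" as what the sentence is about — the topic.
The remainder of the clause is the comment (what is said about the topic).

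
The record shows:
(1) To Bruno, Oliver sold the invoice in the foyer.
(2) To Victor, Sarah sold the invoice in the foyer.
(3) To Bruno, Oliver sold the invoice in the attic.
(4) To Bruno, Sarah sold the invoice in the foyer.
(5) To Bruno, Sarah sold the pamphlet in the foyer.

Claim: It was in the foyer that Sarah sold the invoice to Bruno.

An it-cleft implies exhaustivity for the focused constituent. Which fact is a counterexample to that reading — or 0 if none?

0

The cleft puts "in the foyer" in focus and presupposes the open proposition with Sarah as agent and the invoice as thing and Bruno as recipient.
The exhaustive reading says no other setting fits that background.
Every other fact differs from the presupposition on some backgrounded slot, so none challenges the exhaustivity.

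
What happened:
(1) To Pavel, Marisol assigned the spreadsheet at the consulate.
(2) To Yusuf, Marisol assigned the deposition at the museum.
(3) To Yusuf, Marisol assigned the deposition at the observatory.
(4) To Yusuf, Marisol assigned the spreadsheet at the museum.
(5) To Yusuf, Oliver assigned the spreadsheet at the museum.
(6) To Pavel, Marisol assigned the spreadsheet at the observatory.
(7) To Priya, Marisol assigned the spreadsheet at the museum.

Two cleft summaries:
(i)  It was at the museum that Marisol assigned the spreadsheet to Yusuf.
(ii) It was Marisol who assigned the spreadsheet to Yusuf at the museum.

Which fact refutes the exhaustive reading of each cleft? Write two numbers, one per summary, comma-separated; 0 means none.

0, 5

(i): focus "at the museum". No fact shares agent = Marisol, thing = the spreadsheet, recipient = Yusuf with a different setting. 0.
(ii): focus "Marisol". Looking for thing = the spreadsheet, recipient = Yusuf, setting = at the museum with some other agent — fact (5) has Oliver there. Refuted.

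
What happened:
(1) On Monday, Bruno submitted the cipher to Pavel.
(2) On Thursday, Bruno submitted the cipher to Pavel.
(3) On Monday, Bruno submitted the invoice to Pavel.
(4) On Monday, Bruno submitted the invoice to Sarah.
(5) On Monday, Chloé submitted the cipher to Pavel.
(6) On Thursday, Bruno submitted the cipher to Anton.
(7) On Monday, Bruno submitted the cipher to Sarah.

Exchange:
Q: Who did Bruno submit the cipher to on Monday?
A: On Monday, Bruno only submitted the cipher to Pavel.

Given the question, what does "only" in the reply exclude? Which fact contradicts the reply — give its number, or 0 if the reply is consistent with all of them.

The question "Who did ... to ...?" targets the recipient, so in the reply the focus falls on "Pavel".
"Only" then excludes alternative recipients while the background — same agent, thing, setting (Bruno / the cipher / on Monday) — is held fixed.
Fact (7) shares the background with a different recipient (Sarah) — counterexample.
(Fact (2) would refute a reading with focus on the setting — but that is not what the question asks.)

7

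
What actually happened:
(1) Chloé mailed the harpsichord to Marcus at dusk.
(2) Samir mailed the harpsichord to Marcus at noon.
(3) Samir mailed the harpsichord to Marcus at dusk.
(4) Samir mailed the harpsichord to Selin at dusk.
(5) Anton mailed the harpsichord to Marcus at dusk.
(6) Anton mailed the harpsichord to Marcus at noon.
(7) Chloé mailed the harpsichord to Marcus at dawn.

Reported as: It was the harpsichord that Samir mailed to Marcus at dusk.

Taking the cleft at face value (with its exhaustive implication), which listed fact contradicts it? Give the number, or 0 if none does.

0

Focus of the cleft: "the harpsichord" (the thing). Presupposed background: same agent, recipient, setting (Samir / Marcus / at dusk).
The exhaustive reading says no other thing fits that background.
Every other fact differs from the presupposition on some backgrounded slot, so none challenges the exhaustivity.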